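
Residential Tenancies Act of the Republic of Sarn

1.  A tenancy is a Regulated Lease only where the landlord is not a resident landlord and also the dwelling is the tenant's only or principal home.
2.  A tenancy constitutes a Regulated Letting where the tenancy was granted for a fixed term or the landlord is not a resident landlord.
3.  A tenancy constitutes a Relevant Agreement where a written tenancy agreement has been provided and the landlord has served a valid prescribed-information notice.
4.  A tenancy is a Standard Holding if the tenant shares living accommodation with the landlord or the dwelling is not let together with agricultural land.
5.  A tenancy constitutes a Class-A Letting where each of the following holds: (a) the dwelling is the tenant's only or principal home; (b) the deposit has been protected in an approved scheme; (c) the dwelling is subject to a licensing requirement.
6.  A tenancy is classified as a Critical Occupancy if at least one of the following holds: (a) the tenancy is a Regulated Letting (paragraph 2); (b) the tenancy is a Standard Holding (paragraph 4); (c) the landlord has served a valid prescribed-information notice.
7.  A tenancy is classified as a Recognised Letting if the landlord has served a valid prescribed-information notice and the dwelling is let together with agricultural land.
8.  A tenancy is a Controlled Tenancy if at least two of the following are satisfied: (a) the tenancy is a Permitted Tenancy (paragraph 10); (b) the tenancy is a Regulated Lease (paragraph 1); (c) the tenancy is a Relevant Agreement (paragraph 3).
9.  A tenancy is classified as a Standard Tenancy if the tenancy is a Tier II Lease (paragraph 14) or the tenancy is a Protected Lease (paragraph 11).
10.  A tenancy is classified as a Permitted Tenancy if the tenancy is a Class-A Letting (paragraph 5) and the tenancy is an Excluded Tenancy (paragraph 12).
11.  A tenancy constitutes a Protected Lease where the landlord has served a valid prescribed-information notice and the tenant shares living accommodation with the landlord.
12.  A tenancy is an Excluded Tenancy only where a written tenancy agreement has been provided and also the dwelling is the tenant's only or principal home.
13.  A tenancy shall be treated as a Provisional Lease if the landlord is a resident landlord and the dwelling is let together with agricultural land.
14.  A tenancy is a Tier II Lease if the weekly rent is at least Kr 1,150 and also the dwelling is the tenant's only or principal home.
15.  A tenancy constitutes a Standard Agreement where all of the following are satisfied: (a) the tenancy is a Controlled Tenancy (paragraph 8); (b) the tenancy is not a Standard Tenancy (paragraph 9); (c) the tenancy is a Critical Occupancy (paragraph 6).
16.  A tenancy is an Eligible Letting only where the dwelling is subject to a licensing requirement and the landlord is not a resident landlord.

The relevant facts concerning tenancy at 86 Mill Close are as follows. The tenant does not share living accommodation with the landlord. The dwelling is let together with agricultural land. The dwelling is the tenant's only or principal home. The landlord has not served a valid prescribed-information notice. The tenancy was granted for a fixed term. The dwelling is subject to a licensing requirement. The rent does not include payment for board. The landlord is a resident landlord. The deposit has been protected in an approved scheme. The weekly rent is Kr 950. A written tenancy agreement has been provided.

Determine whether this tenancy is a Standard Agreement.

paragraph 5 — Class-A Letting: [the dwelling is the tenant's only or principal home? yes] AND [the deposit has been protected in an approved scheme? yes] AND [the dwelling is subject to a licensing requirement? yes] → satisfied.
paragraph 12 — Excluded Tenancy: [a written tenancy agreement has been provided? yes] AND [the dwelling is the tenant's only or principal home? yes] → satisfied.
paragraph 10 — Permitted Tenancy: [Class-A Letting (paragraph 5)? yes] AND [Excluded Tenancy (paragraph 12)? yes] → satisfied.
paragraph 1 — Regulated Lease: [the landlord is not a resident landlord? no] AND [the dwelling is the tenant's only or principal home? yes] → not satisfied.
paragraph 3 — Relevant Agreement: [a written tenancy agreement has been provided? yes] AND [the landlord has served a valid prescribed-information notice? no] → not satisfied.
paragraph 8 — Controlled Tenancy: Permitted Tenancy (paragraph 10)? yes; Regulated Lease (paragraph 1)? no; Relevant Agreement (paragraph 3)? no — 1 of 3 hold (need ≥2) → not satisfied.
paragraph 14 — Tier II Lease: [weekly rent: Kr 950 ≥ Kr 1,150? no] AND [the dwelling is the tenant's only or principal home? yes] → not satisfied.
paragraph 11 — Protected Lease: [the landlord has served a valid prescribed-information notice? no] AND [the tenant shares living accommodation with the landlord? no] → not satisfied.
paragraph 9 — Standard Tenancy: [Tier II Lease (paragraph 14)? no] OR [Protected Lease (paragraph 11)? no] → not satisfied.
paragraph 2 — Regulated Letting: [the tenancy was granted for a fixed term? yes] OR [the landlord is not a resident landlord? no] → satisfied.
paragraph 4 — Standard Holding: [the tenant shares living accommodation with the landlord? no] OR [the dwelling is not let together with agricultural land? no] → not satisfied.
paragraph 6 — Critical Occupancy: [Regulated Letting (paragraph 2)? yes] OR [Standard Holding (paragraph 4)? no] OR [the landlord has served a valid prescribed-information notice? no] → satisfied.
paragraph 15 — Standard Agreement: [Controlled Tenancy (paragraph 8)? no] AND [not a Standard Tenancy (paragraph 9)? yes] AND [Critical Occupancy (paragraph 6)? yes] → not satisfied.

No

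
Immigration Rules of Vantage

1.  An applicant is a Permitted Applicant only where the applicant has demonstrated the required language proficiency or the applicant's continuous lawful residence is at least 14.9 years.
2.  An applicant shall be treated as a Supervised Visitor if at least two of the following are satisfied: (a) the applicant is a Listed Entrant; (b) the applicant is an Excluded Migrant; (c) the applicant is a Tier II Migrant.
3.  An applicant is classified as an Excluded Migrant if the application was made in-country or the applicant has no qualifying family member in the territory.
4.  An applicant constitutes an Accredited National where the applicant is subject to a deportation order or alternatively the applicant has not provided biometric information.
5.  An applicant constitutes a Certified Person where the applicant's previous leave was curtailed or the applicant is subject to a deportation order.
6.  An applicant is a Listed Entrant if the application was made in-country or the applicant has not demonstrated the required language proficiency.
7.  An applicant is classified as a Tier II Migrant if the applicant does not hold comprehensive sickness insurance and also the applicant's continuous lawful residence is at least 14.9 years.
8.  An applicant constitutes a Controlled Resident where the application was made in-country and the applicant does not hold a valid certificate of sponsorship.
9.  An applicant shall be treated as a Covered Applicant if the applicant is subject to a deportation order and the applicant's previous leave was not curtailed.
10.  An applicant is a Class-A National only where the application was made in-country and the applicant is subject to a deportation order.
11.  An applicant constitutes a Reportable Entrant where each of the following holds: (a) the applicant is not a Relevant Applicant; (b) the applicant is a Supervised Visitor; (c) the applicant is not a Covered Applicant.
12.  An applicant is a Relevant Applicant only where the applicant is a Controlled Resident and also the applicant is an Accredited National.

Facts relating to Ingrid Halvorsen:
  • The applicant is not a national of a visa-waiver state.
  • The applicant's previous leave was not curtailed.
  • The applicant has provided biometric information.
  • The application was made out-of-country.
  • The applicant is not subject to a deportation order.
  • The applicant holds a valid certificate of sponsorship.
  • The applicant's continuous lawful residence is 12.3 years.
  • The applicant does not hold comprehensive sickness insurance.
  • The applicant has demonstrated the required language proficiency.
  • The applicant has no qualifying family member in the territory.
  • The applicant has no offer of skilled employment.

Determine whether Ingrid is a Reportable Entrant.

paragraph 8 — Controlled Resident: [the application was made in-country? no] AND [the applicant does not hold a valid certificate of sponsorship? no] → not satisfied.
paragraph 4 — Accredited National: [the applicant is subject to a deportation order? no] OR [the applicant has not provided biometric information? no] → not satisfied.
paragraph 12 — Relevant Applicant: [Controlled Resident (paragraph 8)? no] AND [Accredited National (paragraph 4)? no] → not satisfied.
paragraph 6 — Listed Entrant: [the application was made in-country? no] OR [the applicant has not demonstrated the required language proficiency? no] → not satisfied.
paragraph 3 — Excluded Migrant: [the application was made in-country? no] OR [the applicant has no qualifying family member in the territory? yes] → satisfied.
paragraph 7 — Tier II Migrant: [the applicant does not hold comprehensive sickness insurance? yes] AND [applicant's continuous lawful residence: 12.3 years ≥ 14.9 years? no] → not satisfied.
paragraph 2 — Supervised Visitor: Listed Entrant (paragraph 6)? no; Excluded Migrant (paragraph 3)? yes; Tier II Migrant (paragraph 7)? no — 1 of 3 hold (need ≥2) → not satisfied.
paragraph 9 — Covered Applicant: [the applicant is subject to a deportation order? no] AND [the applicant's previous leave was not curtailed? yes] → not satisfied.
paragraph 11 — Reportable Entrant: [not a Relevant Applicant (paragraph 12)? yes] AND [Supervised Visitor (paragraph 2)? no] AND [not a Covered Applicant (paragraph 9)? yes] → not satisfied.

No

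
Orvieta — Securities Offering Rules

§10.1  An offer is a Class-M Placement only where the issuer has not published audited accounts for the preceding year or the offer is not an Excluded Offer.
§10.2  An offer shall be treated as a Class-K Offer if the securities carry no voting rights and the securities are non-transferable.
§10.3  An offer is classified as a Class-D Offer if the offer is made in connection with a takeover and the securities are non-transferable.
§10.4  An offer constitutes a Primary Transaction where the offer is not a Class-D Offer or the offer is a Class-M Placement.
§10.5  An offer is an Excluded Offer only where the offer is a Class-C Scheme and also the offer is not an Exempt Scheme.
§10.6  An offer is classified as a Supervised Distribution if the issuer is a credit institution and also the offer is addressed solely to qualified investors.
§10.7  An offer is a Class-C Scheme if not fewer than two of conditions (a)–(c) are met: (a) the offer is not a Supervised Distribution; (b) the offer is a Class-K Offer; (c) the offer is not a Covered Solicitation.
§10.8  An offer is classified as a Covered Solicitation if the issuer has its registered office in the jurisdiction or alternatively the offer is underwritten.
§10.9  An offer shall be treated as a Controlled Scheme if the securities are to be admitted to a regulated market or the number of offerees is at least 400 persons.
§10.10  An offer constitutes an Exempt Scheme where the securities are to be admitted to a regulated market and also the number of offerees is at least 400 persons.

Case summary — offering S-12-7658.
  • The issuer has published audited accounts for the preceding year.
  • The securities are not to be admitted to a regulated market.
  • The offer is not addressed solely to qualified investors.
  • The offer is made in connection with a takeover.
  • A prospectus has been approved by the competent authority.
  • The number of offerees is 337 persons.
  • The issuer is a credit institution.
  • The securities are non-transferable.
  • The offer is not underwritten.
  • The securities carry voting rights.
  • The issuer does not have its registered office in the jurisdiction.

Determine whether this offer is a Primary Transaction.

§10.3 — Class-D Offer: [the offer is made in connection with a takeover? yes] AND [the securities are non-transferable? yes] → satisfied.
§10.6 — Supervised Distribution: [the issuer is a credit institution? yes] AND [the offer is addressed solely to qualified investors? no] → not satisfied.
§10.2 — Class-K Offer: [the securities carry no voting rights? no] AND [the securities are non-transferable? yes] → not satisfied.
§10.8 — Covered Solicitation: [the issuer has its registered office in the jurisdiction? no] OR [the offer is underwritten? no] → not satisfied.
§10.7 — Class-C Scheme: not a Supervised Distribution (§10.6)? yes; Class-K Offer (§10.2)? no; not a Covered Solicitation (§10.8)? yes — 2 of 3 hold (need ≥2) → satisfied.
§10.10 — Exempt Scheme: [the securities are to be admitted to a regulated market? no] AND [number of offerees: 337 persons ≥ 400 persons? no] → not satisfied.
§10.5 — Excluded Offer: [Class-C Scheme (§10.7)? yes] AND [not an Exempt Scheme (§10.10)? yes] → satisfied.
§10.1 — Class-M Placement: [the issuer has not published audited accounts for the preceding year? no] OR [not an Excluded Offer (§10.5)? no] → not satisfied.
§10.4 — Primary Transaction: [not a Class-D Offer (§10.3)? no] OR [Class-M Placement (§10.1)? no] → not satisfied.

No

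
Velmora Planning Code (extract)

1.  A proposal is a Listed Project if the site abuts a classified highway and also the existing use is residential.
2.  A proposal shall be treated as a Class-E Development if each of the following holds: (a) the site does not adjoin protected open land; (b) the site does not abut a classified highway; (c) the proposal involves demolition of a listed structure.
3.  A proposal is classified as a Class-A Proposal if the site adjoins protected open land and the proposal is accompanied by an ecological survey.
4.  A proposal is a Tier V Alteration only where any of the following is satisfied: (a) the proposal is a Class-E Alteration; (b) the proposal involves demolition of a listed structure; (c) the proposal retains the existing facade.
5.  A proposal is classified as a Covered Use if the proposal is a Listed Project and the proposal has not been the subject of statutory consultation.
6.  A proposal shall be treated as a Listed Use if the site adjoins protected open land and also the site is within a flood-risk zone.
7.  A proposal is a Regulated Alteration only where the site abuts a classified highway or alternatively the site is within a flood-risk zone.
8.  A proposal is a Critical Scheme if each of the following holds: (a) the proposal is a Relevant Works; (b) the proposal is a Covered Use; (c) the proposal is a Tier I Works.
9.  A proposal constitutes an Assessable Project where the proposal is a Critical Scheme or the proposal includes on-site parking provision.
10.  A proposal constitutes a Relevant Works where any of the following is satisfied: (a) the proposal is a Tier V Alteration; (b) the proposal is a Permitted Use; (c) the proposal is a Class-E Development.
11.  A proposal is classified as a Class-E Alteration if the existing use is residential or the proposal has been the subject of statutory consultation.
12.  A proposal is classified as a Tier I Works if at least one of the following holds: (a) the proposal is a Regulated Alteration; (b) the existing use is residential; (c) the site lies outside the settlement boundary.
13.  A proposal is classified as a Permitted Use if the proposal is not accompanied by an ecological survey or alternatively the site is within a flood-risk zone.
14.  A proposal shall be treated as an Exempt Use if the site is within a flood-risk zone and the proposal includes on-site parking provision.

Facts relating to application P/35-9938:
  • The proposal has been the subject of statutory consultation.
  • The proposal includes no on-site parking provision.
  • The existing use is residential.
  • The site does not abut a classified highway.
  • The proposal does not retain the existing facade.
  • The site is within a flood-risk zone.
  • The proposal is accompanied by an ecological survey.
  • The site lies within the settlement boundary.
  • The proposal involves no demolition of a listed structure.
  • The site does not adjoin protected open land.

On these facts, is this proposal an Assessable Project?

Under paragraph 11: the existing use is residential? yes; or the proposal has been the subject of statutory consultation? yes. So the proposal is a Class-E Alteration.
Under paragraph 4: Class-E Alteration (paragraph 11)? yes; or the proposal involves demolition of a listed structure? no; or the proposal retains the existing facade? no. So the proposal is a Tier V Alteration.
Under paragraph 13: the proposal is not accompanied by an ecological survey? no; or the site is within a flood-risk zone? yes. So the proposal is a Permitted Use.
Under paragraph 2: the site does not adjoin protected open land? yes; and the site does not abut a classified highway? yes; and the proposal involves demolition of a listed structure? no. So the proposal is not a Class-E Development.
Under paragraph 10: Tier V Alteration (paragraph 4)? yes; or Permitted Use (paragraph 13)? yes; or Class-E Development (paragraph 2)? no. So the proposal is a Relevant Works.
Under paragraph 1: the site abuts a classified highway? no; and the existing use is residential? yes. So the proposal is not a Listed Project.
Under paragraph 5: Listed Project (paragraph 1)? no; and the proposal has not been the subject of statutory consultation? no. So the proposal is not a Covered Use.
Under paragraph 7: the site abuts a classified highway? no; or the site is within a flood-risk zone? yes. So the proposal is a Regulated Alteration.
Under paragraph 12: Regulated Alteration (paragraph 7)? yes; or the existing use is residential? yes; or the site lies outside the settlement boundary? no. So the proposal is a Tier I Works.
Under paragraph 8: Relevant Works (paragraph 10)? yes; and Covered Use (paragraph 5)? no; and Tier I Works (paragraph 12)? yes. So the proposal is not a Critical Scheme.
Under paragraph 9: Critical Scheme (paragraph 8)? no; or the proposal includes on-site parking provision? no. So the proposal is not an Assessable Project.

No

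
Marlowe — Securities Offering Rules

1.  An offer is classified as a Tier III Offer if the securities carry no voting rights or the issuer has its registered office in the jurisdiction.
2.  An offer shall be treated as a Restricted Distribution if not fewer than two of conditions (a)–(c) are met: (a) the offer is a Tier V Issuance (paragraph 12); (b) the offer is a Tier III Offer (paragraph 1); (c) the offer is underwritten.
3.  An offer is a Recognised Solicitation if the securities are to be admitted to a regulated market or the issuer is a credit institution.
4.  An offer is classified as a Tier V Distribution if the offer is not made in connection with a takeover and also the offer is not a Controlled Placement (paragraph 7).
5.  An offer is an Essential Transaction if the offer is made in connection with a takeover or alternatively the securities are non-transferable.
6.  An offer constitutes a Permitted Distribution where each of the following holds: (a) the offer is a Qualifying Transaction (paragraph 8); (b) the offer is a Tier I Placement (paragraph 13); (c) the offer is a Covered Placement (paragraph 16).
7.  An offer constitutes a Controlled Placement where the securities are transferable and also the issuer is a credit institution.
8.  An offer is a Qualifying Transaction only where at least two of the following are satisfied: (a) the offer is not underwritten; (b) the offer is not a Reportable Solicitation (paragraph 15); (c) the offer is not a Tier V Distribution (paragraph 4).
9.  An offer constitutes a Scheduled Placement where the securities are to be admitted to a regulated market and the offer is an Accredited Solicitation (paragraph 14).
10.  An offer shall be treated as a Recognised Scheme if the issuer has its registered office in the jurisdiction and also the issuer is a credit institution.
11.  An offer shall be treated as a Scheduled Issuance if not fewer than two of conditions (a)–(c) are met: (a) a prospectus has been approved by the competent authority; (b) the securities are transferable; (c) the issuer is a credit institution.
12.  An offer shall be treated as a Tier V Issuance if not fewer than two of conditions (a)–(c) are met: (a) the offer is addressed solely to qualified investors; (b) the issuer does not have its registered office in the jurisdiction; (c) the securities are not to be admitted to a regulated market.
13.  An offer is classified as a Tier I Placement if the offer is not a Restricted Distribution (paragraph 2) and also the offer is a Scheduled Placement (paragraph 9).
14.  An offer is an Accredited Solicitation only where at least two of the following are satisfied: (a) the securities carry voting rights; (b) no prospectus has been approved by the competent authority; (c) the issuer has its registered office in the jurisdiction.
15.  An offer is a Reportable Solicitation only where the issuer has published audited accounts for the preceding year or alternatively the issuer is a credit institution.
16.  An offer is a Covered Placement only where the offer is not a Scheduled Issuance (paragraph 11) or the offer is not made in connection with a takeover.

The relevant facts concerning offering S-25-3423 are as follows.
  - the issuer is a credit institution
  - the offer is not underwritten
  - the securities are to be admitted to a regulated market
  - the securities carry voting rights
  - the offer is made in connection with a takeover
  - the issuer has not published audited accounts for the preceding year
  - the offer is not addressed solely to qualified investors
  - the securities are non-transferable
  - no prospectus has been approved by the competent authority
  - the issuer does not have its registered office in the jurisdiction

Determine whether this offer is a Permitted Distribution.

paragraph 15 — Reportable Solicitation: [the issuer has published audited accounts for the preceding year? no] OR [the issuer is a credit institution? yes] → satisfied.
paragraph 7 — Controlled Placement: [the securities are transferable? no] AND [the issuer is a credit institution? yes] → not satisfied.
paragraph 4 — Tier V Distribution: [the offer is not made in connection with a takeover? no] AND [not a Controlled Placement (paragraph 7)? yes] → not satisfied.
paragraph 8 — Qualifying Transaction: the offer is not underwritten? yes; not a Reportable Solicitation (paragraph 15)? no; not a Tier V Distribution (paragraph 4)? yes — 2 of 3 hold (need ≥2) → satisfied.
paragraph 12 — Tier V Issuance: the offer is addressed solely to qualified investors? no; the issuer does not have its registered office in the jurisdiction? yes; the securities are not to be admitted to a regulated market? no — 1 of 3 hold (need ≥2) → not satisfied.
paragraph 1 — Tier III Offer: [the securities carry no voting rights? no] OR [the issuer has its registered office in the jurisdiction? no] → not satisfied.
paragraph 2 — Restricted Distribution: Tier V Issuance (paragraph 12)? no; Tier III Offer (paragraph 1)? no; the offer is underwritten? no — 0 of 3 hold (need ≥2) → not satisfied.
paragraph 14 — Accredited Solicitation: the securities carry voting rights? yes; no prospectus has been approved by the competent authority? yes; the issuer has its registered office in the jurisdiction? no — 2 of 3 hold (need ≥2) → satisfied.
paragraph 9 — Scheduled Placement: [the securities are to be admitted to a regulated market? yes] AND [Accredited Solicitation (paragraph 14)? yes] → satisfied.
paragraph 13 — Tier I Placement: [not a Restricted Distribution (paragraph 2)? yes] AND [Scheduled Placement (paragraph 9)? yes] → satisfied.
paragraph 11 — Scheduled Issuance: a prospectus has been approved by the competent authority? no; the securities are transferable? no; the issuer is a credit institution? yes — 1 of 3 hold (need ≥2) → not satisfied.
paragraph 16 — Covered Placement: [not a Scheduled Issuance (paragraph 11)? yes] OR [the offer is not made in connection with a takeover? no] → satisfied.
paragraph 6 — Permitted Distribution: [Qualifying Transaction (paragraph 8)? yes] AND [Tier I Placement (paragraph 13)? yes] AND [Covered Placement (paragraph 16)? yes] → satisfied.

Yes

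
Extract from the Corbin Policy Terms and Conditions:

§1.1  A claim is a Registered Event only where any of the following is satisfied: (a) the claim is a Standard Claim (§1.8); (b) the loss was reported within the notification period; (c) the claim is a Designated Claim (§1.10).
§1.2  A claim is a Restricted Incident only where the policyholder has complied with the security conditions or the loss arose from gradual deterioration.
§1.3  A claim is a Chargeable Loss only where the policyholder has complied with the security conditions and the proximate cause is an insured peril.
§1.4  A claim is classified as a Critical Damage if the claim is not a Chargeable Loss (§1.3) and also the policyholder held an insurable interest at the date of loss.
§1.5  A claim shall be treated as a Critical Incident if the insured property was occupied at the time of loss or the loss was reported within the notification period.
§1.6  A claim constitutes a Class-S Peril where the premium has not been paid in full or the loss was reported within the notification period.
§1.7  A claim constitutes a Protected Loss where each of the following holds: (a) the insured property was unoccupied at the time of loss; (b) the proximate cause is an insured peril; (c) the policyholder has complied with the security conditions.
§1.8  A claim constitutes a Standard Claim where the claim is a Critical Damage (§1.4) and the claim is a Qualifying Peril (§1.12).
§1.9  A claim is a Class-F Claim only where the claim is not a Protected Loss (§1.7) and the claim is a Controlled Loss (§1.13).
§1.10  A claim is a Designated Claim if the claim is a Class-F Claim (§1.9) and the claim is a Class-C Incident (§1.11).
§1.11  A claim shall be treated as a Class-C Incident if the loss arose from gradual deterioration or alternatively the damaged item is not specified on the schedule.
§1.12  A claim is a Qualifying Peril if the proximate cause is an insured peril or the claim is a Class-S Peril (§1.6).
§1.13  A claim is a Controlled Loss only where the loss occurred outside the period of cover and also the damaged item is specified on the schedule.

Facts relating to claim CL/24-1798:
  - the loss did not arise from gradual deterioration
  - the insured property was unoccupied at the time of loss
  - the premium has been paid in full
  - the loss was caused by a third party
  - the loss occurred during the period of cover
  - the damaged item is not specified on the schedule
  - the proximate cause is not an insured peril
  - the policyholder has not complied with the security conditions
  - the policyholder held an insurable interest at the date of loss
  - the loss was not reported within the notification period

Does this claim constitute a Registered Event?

No

§1.3 — Chargeable Loss: [the policyholder has complied with the security conditions? no] AND [the proximate cause is an insured peril? no] → not satisfied.
§1.4 — Critical Damage: [not a Chargeable Loss (§1.3)? yes] AND [the policyholder held an insurable interest at the date of loss? yes] → satisfied.
§1.6 — Class-S Peril: [the premium has not been paid in full? no] OR [the loss was reported within the notification period? no] → not satisfied.
§1.12 — Qualifying Peril: [the proximate cause is an insured peril? no] OR [Class-S Peril (§1.6)? no] → not satisfied.
§1.8 — Standard Claim: [Critical Damage (§1.4)? yes] AND [Qualifying Peril (§1.12)? no] → not satisfied.
§1.7 — Protected Loss: [the insured property was unoccupied at the time of loss? yes] AND [the proximate cause is an insured peril? no] AND [the policyholder has complied with the security conditions? no] → not satisfied.
§1.13 — Controlled Loss: [the loss occurred outside the period of cover? no] AND [the damaged item is specified on the schedule? no] → not satisfied.
§1.9 — Class-F Claim: [not a Protected Loss (§1.7)? yes] AND [Controlled Loss (§1.13)? no] → not satisfied.
§1.11 — Class-C Incident: [the loss arose from gradual deterioration? no] OR [the damaged item is not specified on the schedule? yes] → satisfied.
§1.10 — Designated Claim: [Class-F Claim (§1.9)? no] AND [Class-C Incident (§1.11)? yes] → not satisfied.
§1.1 — Registered Event: [Standard Claim (§1.8)? no] OR [the loss was reported within the notification period? no] OR [Designated Claim (§1.10)? no] → not satisfied.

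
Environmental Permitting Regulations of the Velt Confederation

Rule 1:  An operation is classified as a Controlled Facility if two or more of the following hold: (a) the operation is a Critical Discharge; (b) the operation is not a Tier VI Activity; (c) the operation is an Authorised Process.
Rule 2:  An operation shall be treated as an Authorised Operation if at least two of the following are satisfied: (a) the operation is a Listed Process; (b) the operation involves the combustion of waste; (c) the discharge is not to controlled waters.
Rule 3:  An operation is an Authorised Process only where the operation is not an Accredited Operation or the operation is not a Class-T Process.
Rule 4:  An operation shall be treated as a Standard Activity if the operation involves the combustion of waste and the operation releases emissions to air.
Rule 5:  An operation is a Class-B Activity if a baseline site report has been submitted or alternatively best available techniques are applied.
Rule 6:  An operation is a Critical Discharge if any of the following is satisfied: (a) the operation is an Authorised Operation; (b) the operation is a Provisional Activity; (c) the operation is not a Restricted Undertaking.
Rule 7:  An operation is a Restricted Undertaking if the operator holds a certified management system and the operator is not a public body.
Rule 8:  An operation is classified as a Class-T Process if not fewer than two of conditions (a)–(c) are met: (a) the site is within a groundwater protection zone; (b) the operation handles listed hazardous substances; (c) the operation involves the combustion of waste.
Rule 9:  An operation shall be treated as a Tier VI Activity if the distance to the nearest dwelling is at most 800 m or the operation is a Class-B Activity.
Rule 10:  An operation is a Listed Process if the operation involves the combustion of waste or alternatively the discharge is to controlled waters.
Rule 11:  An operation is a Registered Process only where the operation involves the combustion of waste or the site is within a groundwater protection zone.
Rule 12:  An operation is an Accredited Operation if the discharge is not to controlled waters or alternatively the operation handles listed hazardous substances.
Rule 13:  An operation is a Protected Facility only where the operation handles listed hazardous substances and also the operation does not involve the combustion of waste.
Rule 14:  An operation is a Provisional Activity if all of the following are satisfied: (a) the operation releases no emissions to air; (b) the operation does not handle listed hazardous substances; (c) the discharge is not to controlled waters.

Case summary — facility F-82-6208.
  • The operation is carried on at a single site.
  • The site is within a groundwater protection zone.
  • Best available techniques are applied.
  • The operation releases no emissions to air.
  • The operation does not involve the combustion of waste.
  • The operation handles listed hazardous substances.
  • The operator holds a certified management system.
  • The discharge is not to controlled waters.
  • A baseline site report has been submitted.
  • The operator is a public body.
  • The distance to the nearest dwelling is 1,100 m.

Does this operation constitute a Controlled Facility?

No

rule 10 — Listed Process: [the operation involves the combustion of waste? no] OR [the discharge is to controlled waters? no] → not satisfied.
rule 2 — Authorised Operation: Listed Process (rule 10)? no; the operation involves the combustion of waste? no; the discharge is not to controlled waters? yes — 1 of 3 hold (need ≥2) → not satisfied.
rule 14 — Provisional Activity: [the operation releases no emissions to air? yes] AND [the operation does not handle listed hazardous substances? no] AND [the discharge is not to controlled waters? yes] → not satisfied.
rule 7 — Restricted Undertaking: [the operator holds a certified management system? yes] AND [the operator is not a public body? no] → not satisfied.
rule 6 — Critical Discharge: [Authorised Operation (rule 2)? no] OR [Provisional Activity (rule 14)? no] OR [not a Restricted Undertaking (rule 7)? yes] → satisfied.
rule 5 — Class-B Activity: [a baseline site report has been submitted? yes] OR [best available techniques are applied? yes] → satisfied.
rule 9 — Tier VI Activity: [distance to the nearest dwelling: 1,100 m ≤ 800 m? no] OR [Class-B Activity (rule 5)? yes] → satisfied.
rule 12 — Accredited Operation: [the discharge is not to controlled waters? yes] OR [the operation handles listed hazardous substances? yes] → satisfied.
rule 8 — Class-T Process: the site is within a groundwater protection zone? yes; the operation handles listed hazardous substances? yes; the operation involves the combustion of waste? no — 2 of 3 hold (need ≥2) → satisfied.
rule 3 — Authorised Process: [not an Accredited Operation (rule 12)? no] OR [not a Class-T Process (rule 8)? no] → not satisfied.
rule 1 — Controlled Facility: Critical Discharge (rule 6)? yes; not a Tier VI Activity (rule 9)? no; Authorised Process (rule 3)? no — 1 of 3 hold (need ≥2) → not satisfied.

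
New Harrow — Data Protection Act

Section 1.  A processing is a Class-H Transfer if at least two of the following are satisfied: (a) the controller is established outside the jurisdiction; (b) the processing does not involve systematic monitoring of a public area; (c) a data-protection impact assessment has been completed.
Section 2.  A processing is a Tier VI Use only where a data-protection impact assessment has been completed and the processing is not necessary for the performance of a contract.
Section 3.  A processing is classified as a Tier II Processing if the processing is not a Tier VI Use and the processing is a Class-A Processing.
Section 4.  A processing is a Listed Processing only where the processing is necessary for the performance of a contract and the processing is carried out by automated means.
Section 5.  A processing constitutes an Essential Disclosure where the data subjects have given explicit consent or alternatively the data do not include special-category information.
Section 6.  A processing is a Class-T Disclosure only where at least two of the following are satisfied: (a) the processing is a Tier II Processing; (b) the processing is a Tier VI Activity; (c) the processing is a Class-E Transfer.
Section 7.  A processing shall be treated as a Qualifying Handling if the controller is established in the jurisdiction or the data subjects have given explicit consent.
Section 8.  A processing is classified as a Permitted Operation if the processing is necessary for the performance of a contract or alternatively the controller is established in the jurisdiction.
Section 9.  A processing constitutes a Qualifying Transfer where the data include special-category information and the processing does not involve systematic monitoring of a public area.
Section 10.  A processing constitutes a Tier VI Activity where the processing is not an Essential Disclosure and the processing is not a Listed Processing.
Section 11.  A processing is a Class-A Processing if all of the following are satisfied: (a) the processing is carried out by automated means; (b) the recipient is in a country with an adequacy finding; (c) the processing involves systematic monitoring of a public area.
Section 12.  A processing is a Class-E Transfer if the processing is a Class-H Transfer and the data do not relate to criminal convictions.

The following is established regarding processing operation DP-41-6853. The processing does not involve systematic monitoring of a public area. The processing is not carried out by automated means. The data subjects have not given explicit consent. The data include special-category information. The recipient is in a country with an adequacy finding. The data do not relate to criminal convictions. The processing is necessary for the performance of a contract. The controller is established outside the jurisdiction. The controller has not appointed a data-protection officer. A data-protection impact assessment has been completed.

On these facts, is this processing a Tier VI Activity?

Yes

section 5 — Essential Disclosure: [the data subjects have given explicit consent? no] OR [the data do not include special-category information? no] → not satisfied.
section 4 — Listed Processing: [the processing is necessary for the performance of a contract? yes] AND [the processing is carried out by automated means? no] → not satisfied.
section 10 — Tier VI Activity: [not an Essential Disclosure (section 5)? yes] AND [not a Listed Processing (section 4)? yes] → satisfied.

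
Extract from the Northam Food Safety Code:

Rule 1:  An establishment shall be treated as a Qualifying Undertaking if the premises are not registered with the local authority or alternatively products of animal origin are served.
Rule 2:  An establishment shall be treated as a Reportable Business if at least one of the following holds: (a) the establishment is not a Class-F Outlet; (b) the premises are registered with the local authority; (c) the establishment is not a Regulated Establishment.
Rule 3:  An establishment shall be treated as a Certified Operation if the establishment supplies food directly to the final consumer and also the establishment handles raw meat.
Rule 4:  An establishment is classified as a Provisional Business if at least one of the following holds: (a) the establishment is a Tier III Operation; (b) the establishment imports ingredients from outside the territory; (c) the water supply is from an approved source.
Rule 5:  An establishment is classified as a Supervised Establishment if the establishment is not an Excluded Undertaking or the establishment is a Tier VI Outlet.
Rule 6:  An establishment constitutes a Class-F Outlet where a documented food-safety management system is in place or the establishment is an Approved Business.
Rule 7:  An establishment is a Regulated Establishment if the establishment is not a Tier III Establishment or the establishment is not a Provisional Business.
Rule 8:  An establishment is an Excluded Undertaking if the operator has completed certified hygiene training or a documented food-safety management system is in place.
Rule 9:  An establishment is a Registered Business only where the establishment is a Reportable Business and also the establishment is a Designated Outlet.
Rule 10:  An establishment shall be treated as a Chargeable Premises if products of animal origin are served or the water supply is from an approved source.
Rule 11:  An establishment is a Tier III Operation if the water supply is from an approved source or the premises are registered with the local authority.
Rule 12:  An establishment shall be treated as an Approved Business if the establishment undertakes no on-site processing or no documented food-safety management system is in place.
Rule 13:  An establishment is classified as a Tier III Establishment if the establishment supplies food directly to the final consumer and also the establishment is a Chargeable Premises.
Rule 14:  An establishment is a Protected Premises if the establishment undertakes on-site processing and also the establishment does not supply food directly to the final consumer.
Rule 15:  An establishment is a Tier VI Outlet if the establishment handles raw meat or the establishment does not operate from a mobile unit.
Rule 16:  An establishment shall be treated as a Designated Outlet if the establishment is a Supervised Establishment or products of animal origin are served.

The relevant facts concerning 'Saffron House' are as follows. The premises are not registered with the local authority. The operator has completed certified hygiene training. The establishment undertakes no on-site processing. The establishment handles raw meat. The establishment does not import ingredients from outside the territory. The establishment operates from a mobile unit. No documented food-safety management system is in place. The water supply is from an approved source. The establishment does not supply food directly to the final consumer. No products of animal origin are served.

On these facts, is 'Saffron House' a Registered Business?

Under rule 12: the establishment undertakes no on-site processing? yes; or no documented food-safety management system is in place? yes. So the establishment is an Approved Business.
Under rule 6: a documented food-safety management system is in place? no; or Approved Business (rule 12)? yes. So the establishment is a Class-F Outlet.
Under rule 10: products of animal origin are served? no; or the water supply is from an approved source? yes. So the establishment is a Chargeable Premises.
Under rule 13: the establishment supplies food directly to the final consumer? no; and Chargeable Premises (rule 10)? yes. So the establishment is not a Tier III Establishment.
Under rule 11: the water supply is from an approved source? yes; or the premises are registered with the local authority? no. So the establishment is a Tier III Operation.
Under rule 4: Tier III Operation (rule 11)? yes; or the establishment imports ingredients from outside the territory? no; or the water supply is from an approved source? yes. So the establishment is a Provisional Business.
Under rule 7: not a Tier III Establishment (rule 13)? yes; or not a Provisional Business (rule 4)? no. So the establishment is a Regulated Establishment.
Under rule 2: not a Class-F Outlet (rule 6)? no; or the premises are registered with the local authority? no; or not a Regulated Establishment (rule 7)? no. So the establishment is not a Reportable Business.
Under rule 8: the operator has completed certified hygiene training? yes; or a documented food-safety management system is in place? no. So the establishment is an Excluded Undertaking.
Under rule 15: the establishment handles raw meat? yes; or the establishment does not operate from a mobile unit? no. So the establishment is a Tier VI Outlet.
Under rule 5: not an Excluded Undertaking (rule 8)? no; or Tier VI Outlet (rule 15)? yes. So the establishment is a Supervised Establishment.
Under rule 16: Supervised Establishment (rule 5)? yes; or products of animal origin are served? no. So the establishment is a Designated Outlet.
Under rule 9: Reportable Business (rule 2)? no; and Designated Outlet (rule 16)? yes. So the establishment is not a Registered Business.

No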